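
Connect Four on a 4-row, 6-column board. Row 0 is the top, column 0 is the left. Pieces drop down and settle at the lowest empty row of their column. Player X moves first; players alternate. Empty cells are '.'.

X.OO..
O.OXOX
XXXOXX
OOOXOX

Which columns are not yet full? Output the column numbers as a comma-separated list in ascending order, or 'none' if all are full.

Answer: 1,4,5

Derivation:
col 0: top cell = 'X' → FULL
col 1: top cell = '.' → open
col 2: top cell = 'O' → FULL
col 3: top cell = 'O' → FULL
col 4: top cell = '.' → open
col 5: top cell = '.' → open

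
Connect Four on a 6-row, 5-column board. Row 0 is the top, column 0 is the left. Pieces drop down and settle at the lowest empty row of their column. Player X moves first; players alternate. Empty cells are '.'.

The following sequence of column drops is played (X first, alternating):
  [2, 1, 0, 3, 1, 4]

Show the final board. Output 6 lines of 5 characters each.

Answer: .....
.....
.....
.....
.X...
XOXOO

Derivation:
Move 1: X drops in col 2, lands at row 5
Move 2: O drops in col 1, lands at row 5
Move 3: X drops in col 0, lands at row 5
Move 4: O drops in col 3, lands at row 5
Move 5: X drops in col 1, lands at row 4
Move 6: O drops in col 4, lands at row 5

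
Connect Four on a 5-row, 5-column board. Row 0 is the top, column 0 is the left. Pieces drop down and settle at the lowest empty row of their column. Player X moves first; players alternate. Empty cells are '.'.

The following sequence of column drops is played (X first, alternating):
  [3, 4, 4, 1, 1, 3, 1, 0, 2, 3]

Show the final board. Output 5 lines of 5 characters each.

Move 1: X drops in col 3, lands at row 4
Move 2: O drops in col 4, lands at row 4
Move 3: X drops in col 4, lands at row 3
Move 4: O drops in col 1, lands at row 4
Move 5: X drops in col 1, lands at row 3
Move 6: O drops in col 3, lands at row 3
Move 7: X drops in col 1, lands at row 2
Move 8: O drops in col 0, lands at row 4
Move 9: X drops in col 2, lands at row 4
Move 10: O drops in col 3, lands at row 2

Answer: .....
.....
.X.O.
.X.OX
OOXXO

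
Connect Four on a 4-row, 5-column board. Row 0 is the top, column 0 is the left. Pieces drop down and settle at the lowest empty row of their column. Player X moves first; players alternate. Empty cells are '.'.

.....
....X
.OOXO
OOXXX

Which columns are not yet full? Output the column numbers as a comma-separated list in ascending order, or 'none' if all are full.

col 0: top cell = '.' → open
col 1: top cell = '.' → open
col 2: top cell = '.' → open
col 3: top cell = '.' → open
col 4: top cell = '.' → open

Answer: 0,1,2,3,4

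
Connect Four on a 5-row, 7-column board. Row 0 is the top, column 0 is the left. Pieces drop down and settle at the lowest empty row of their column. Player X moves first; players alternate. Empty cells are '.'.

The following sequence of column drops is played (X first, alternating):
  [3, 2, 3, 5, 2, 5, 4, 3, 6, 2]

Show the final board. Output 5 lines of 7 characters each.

Answer: .......
.......
..OO...
..XX.O.
..OXXOX

Derivation:
Move 1: X drops in col 3, lands at row 4
Move 2: O drops in col 2, lands at row 4
Move 3: X drops in col 3, lands at row 3
Move 4: O drops in col 5, lands at row 4
Move 5: X drops in col 2, lands at row 3
Move 6: O drops in col 5, lands at row 3
Move 7: X drops in col 4, lands at row 4
Move 8: O drops in col 3, lands at row 2
Move 9: X drops in col 6, lands at row 4
Move 10: O drops in col 2, lands at row 2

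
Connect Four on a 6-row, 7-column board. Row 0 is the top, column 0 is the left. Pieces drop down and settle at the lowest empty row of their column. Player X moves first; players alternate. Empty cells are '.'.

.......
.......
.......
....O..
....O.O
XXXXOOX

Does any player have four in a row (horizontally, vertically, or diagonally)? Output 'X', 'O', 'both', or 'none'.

X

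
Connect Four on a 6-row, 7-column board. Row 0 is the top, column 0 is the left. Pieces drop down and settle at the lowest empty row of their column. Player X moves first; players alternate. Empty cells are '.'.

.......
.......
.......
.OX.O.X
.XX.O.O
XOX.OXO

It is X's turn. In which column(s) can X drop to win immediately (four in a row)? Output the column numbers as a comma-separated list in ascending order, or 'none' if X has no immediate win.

col 0: drop X → no win
col 1: drop X → no win
col 2: drop X → WIN!
col 3: drop X → no win
col 4: drop X → no win
col 5: drop X → no win
col 6: drop X → no win

Answer: 2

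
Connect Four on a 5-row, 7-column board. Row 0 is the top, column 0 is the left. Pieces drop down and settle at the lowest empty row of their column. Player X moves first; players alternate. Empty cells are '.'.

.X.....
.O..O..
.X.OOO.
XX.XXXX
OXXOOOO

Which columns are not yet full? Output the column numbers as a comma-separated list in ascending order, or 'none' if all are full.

col 0: top cell = '.' → open
col 1: top cell = 'X' → FULL
col 2: top cell = '.' → open
col 3: top cell = '.' → open
col 4: top cell = '.' → open
col 5: top cell = '.' → open
col 6: top cell = '.' → open

Answer: 0,2,3,4,5,6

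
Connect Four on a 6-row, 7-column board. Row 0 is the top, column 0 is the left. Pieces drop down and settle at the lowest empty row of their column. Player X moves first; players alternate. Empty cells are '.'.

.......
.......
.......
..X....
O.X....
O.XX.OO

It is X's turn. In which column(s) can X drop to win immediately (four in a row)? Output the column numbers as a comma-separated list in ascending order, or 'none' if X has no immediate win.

Answer: 2

Derivation:
col 0: drop X → no win
col 1: drop X → no win
col 2: drop X → WIN!
col 3: drop X → no win
col 4: drop X → no win
col 5: drop X → no win
col 6: drop X → no win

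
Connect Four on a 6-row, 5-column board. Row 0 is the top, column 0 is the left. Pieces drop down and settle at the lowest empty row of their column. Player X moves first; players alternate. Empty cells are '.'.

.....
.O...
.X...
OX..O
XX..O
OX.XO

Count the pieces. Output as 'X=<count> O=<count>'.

X=6 O=6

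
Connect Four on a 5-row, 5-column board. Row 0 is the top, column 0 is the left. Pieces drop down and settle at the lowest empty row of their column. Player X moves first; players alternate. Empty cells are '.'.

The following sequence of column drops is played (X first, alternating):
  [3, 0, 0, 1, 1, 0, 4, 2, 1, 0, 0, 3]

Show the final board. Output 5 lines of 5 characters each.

Move 1: X drops in col 3, lands at row 4
Move 2: O drops in col 0, lands at row 4
Move 3: X drops in col 0, lands at row 3
Move 4: O drops in col 1, lands at row 4
Move 5: X drops in col 1, lands at row 3
Move 6: O drops in col 0, lands at row 2
Move 7: X drops in col 4, lands at row 4
Move 8: O drops in col 2, lands at row 4
Move 9: X drops in col 1, lands at row 2
Move 10: O drops in col 0, lands at row 1
Move 11: X drops in col 0, lands at row 0
Move 12: O drops in col 3, lands at row 3

Answer: X....
O....
OX...
XX.O.
OOOXX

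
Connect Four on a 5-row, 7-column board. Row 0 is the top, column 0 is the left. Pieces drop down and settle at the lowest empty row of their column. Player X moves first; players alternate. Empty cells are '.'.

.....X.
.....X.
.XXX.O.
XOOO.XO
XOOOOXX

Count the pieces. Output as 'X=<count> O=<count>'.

X=10 O=9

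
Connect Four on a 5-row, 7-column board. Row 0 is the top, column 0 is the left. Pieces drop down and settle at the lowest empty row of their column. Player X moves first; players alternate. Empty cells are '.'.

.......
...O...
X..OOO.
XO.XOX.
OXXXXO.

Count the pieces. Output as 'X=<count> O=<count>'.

X=8 O=8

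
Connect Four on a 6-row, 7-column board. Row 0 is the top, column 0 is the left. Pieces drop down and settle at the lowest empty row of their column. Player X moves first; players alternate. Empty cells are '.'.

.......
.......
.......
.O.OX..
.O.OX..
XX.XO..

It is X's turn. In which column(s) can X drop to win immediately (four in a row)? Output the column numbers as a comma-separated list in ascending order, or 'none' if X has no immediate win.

Answer: 2

Derivation:
col 0: drop X → no win
col 1: drop X → no win
col 2: drop X → WIN!
col 3: drop X → no win
col 4: drop X → no win
col 5: drop X → no win
col 6: drop X → no win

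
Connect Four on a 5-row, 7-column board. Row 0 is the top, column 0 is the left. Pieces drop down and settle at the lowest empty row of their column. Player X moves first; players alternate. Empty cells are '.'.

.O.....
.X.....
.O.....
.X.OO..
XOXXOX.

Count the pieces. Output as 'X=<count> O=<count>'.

X=6 O=6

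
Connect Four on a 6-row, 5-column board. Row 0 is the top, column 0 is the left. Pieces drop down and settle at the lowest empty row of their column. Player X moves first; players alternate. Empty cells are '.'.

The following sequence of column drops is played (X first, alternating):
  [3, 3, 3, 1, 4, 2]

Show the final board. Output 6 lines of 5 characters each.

Move 1: X drops in col 3, lands at row 5
Move 2: O drops in col 3, lands at row 4
Move 3: X drops in col 3, lands at row 3
Move 4: O drops in col 1, lands at row 5
Move 5: X drops in col 4, lands at row 5
Move 6: O drops in col 2, lands at row 5

Answer: .....
.....
.....
...X.
...O.
.OOXX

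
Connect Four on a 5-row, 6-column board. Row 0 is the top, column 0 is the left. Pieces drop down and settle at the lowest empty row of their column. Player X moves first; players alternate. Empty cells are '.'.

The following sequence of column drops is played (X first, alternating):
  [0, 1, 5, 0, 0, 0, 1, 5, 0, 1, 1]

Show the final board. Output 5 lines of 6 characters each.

Move 1: X drops in col 0, lands at row 4
Move 2: O drops in col 1, lands at row 4
Move 3: X drops in col 5, lands at row 4
Move 4: O drops in col 0, lands at row 3
Move 5: X drops in col 0, lands at row 2
Move 6: O drops in col 0, lands at row 1
Move 7: X drops in col 1, lands at row 3
Move 8: O drops in col 5, lands at row 3
Move 9: X drops in col 0, lands at row 0
Move 10: O drops in col 1, lands at row 2
Move 11: X drops in col 1, lands at row 1

Answer: X.....
OX....
XO....
OX...O
XO...X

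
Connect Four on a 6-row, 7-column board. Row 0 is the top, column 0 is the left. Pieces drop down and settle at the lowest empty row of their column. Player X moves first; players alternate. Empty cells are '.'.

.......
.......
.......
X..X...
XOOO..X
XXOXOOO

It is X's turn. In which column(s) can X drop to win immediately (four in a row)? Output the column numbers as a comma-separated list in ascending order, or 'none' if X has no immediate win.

col 0: drop X → WIN!
col 1: drop X → no win
col 2: drop X → no win
col 3: drop X → no win
col 4: drop X → no win
col 5: drop X → no win
col 6: drop X → no win

Answer: 0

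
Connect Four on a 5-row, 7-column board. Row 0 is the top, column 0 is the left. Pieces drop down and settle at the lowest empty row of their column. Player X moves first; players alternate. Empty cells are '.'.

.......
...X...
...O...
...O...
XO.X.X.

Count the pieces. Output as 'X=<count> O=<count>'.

X=4 O=3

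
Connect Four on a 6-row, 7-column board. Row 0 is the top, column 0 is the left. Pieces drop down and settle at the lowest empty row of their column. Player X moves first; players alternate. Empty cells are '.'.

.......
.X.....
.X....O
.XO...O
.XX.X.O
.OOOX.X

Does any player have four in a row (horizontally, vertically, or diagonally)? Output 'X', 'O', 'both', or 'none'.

X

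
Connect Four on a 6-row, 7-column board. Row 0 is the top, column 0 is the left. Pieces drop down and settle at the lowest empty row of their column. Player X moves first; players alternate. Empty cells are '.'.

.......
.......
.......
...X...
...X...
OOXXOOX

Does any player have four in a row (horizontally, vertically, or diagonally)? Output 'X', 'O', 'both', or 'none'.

none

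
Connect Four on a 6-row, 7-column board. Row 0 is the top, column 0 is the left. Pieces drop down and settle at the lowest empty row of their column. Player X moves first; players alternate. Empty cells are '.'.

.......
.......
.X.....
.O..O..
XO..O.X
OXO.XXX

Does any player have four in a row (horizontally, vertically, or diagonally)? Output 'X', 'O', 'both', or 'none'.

none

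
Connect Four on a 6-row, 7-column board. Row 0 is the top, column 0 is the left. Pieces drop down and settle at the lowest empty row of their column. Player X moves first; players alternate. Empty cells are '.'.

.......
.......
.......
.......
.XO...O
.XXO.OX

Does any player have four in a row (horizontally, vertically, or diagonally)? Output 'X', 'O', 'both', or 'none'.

none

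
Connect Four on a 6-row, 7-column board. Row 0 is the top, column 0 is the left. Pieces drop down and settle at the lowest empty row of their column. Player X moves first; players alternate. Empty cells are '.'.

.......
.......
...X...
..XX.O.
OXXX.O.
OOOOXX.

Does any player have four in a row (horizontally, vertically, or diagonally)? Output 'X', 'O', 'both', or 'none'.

O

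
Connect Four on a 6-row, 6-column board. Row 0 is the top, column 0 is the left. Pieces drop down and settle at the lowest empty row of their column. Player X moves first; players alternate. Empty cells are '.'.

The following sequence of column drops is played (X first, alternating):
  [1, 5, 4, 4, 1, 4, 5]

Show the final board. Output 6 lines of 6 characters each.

Move 1: X drops in col 1, lands at row 5
Move 2: O drops in col 5, lands at row 5
Move 3: X drops in col 4, lands at row 5
Move 4: O drops in col 4, lands at row 4
Move 5: X drops in col 1, lands at row 4
Move 6: O drops in col 4, lands at row 3
Move 7: X drops in col 5, lands at row 4

Answer: ......
......
......
....O.
.X..OX
.X..XO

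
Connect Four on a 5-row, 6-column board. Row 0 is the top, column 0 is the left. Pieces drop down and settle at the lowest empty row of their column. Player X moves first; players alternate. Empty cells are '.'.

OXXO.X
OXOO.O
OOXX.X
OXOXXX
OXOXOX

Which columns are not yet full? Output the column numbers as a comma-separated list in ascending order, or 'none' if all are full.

Answer: 4

Derivation:
col 0: top cell = 'O' → FULL
col 1: top cell = 'X' → FULL
col 2: top cell = 'X' → FULL
col 3: top cell = 'O' → FULL
col 4: top cell = '.' → open
col 5: top cell = 'X' → FULL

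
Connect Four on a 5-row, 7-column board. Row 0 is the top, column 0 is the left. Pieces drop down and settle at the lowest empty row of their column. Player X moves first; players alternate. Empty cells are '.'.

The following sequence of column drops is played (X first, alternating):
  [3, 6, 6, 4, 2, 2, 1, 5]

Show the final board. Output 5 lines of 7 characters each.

Answer: .......
.......
.......
..O...X
.XXXOOO

Derivation:
Move 1: X drops in col 3, lands at row 4
Move 2: O drops in col 6, lands at row 4
Move 3: X drops in col 6, lands at row 3
Move 4: O drops in col 4, lands at row 4
Move 5: X drops in col 2, lands at row 4
Move 6: O drops in col 2, lands at row 3
Move 7: X drops in col 1, lands at row 4
Move 8: O drops in col 5, lands at row 4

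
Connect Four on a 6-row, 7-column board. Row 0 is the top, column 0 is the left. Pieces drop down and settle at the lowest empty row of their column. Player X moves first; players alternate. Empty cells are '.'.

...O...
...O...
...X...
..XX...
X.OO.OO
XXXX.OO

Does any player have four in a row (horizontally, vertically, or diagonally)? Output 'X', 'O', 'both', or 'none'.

X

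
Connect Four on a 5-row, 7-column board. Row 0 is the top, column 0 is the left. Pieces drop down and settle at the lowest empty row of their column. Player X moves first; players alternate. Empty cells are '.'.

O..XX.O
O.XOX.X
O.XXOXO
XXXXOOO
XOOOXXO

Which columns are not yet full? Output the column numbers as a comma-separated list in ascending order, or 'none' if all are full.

Answer: 1,2,5

Derivation:
col 0: top cell = 'O' → FULL
col 1: top cell = '.' → open
col 2: top cell = '.' → open
col 3: top cell = 'X' → FULL
col 4: top cell = 'X' → FULL
col 5: top cell = '.' → open
col 6: top cell = 'O' → FULL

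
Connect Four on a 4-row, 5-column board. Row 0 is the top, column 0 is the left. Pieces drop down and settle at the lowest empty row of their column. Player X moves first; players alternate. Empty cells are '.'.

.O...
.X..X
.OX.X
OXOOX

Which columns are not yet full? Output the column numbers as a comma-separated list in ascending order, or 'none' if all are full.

col 0: top cell = '.' → open
col 1: top cell = 'O' → FULL
col 2: top cell = '.' → open
col 3: top cell = '.' → open
col 4: top cell = '.' → open

Answer: 0,2,3,4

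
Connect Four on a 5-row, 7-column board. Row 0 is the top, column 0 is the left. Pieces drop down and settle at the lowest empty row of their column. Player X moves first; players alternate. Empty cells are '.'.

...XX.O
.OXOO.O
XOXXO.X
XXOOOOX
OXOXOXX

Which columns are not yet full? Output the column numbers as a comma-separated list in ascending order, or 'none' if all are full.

Answer: 0,1,2,5

Derivation:
col 0: top cell = '.' → open
col 1: top cell = '.' → open
col 2: top cell = '.' → open
col 3: top cell = 'X' → FULL
col 4: top cell = 'X' → FULL
col 5: top cell = '.' → open
col 6: top cell = 'O' → FULL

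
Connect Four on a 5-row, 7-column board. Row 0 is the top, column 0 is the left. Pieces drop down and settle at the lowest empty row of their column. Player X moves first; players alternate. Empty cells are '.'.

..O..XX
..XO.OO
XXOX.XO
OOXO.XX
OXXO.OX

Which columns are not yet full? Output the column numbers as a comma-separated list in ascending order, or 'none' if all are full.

col 0: top cell = '.' → open
col 1: top cell = '.' → open
col 2: top cell = 'O' → FULL
col 3: top cell = '.' → open
col 4: top cell = '.' → open
col 5: top cell = 'X' → FULL
col 6: top cell = 'X' → FULL

Answer: 0,1,3,4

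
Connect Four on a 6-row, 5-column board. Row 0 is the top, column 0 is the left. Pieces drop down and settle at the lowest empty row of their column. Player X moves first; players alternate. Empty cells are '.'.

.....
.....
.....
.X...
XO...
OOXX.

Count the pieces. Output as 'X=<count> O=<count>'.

X=4 O=3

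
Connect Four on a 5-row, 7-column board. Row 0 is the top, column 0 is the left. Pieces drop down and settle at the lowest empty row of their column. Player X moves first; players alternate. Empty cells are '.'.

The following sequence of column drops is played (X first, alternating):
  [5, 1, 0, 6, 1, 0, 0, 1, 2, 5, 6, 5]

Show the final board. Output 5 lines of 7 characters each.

Move 1: X drops in col 5, lands at row 4
Move 2: O drops in col 1, lands at row 4
Move 3: X drops in col 0, lands at row 4
Move 4: O drops in col 6, lands at row 4
Move 5: X drops in col 1, lands at row 3
Move 6: O drops in col 0, lands at row 3
Move 7: X drops in col 0, lands at row 2
Move 8: O drops in col 1, lands at row 2
Move 9: X drops in col 2, lands at row 4
Move 10: O drops in col 5, lands at row 3
Move 11: X drops in col 6, lands at row 3
Move 12: O drops in col 5, lands at row 2

Answer: .......
.......
XO...O.
OX...OX
XOX..XO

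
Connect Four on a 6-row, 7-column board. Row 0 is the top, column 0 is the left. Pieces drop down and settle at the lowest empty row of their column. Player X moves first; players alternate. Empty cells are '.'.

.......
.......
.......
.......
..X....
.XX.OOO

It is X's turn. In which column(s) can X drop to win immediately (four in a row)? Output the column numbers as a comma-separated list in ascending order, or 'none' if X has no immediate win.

Answer: none

Derivation:
col 0: drop X → no win
col 1: drop X → no win
col 2: drop X → no win
col 3: drop X → no win
col 4: drop X → no win
col 5: drop X → no win
col 6: drop X → no win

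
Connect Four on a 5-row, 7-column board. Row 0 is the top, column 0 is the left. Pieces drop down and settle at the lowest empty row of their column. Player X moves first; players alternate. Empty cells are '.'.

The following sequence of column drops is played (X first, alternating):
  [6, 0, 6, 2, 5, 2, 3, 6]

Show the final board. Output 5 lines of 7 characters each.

Move 1: X drops in col 6, lands at row 4
Move 2: O drops in col 0, lands at row 4
Move 3: X drops in col 6, lands at row 3
Move 4: O drops in col 2, lands at row 4
Move 5: X drops in col 5, lands at row 4
Move 6: O drops in col 2, lands at row 3
Move 7: X drops in col 3, lands at row 4
Move 8: O drops in col 6, lands at row 2

Answer: .......
.......
......O
..O...X
O.OX.XX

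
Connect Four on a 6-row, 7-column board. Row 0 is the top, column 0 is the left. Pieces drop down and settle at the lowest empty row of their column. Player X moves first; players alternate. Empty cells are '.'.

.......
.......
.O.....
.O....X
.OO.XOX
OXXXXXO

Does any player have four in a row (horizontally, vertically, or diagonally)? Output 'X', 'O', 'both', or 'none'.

X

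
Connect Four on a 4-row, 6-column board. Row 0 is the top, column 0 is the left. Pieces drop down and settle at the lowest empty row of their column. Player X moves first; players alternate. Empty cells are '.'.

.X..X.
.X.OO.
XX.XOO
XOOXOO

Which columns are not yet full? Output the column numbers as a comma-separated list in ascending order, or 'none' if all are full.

Answer: 0,2,3,5

Derivation:
col 0: top cell = '.' → open
col 1: top cell = 'X' → FULL
col 2: top cell = '.' → open
col 3: top cell = '.' → open
col 4: top cell = 'X' → FULL
col 5: top cell = '.' → open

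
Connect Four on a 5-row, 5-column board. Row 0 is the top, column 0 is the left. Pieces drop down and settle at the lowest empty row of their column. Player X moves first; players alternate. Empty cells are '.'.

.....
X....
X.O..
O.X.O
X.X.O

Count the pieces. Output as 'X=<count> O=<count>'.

X=5 O=4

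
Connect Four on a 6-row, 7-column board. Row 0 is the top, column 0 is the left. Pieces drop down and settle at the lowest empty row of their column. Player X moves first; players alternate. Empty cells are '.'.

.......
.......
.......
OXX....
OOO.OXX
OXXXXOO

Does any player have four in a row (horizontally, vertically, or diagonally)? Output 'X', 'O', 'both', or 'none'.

X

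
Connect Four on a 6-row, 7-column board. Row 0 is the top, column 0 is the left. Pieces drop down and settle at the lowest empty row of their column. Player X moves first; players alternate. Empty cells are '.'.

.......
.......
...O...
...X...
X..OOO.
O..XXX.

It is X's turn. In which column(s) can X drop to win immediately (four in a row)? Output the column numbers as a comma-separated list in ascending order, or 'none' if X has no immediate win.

Answer: 2,6

Derivation:
col 0: drop X → no win
col 1: drop X → no win
col 2: drop X → WIN!
col 3: drop X → no win
col 4: drop X → no win
col 5: drop X → no win
col 6: drop X → WIN!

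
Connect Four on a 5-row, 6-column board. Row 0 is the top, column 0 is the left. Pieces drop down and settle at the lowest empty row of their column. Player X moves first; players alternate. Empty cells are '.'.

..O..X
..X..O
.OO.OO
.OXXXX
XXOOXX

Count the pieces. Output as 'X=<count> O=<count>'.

X=10 O=9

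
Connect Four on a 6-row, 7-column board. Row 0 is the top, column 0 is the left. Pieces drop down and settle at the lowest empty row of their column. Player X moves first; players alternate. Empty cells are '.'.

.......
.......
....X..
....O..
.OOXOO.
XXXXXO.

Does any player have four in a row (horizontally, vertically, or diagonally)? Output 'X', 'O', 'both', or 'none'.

X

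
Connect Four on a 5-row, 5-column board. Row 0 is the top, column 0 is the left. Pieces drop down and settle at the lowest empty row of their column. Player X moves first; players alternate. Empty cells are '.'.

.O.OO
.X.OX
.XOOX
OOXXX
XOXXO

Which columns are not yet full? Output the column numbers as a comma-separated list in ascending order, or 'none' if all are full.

col 0: top cell = '.' → open
col 1: top cell = 'O' → FULL
col 2: top cell = '.' → open
col 3: top cell = 'O' → FULL
col 4: top cell = 'O' → FULL

Answer: 0,2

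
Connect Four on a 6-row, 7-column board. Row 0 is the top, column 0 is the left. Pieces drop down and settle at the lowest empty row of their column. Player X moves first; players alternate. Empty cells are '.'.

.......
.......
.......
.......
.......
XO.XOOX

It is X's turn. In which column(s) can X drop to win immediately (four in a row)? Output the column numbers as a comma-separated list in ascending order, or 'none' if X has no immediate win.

Answer: none

Derivation:
col 0: drop X → no win
col 1: drop X → no win
col 2: drop X → no win
col 3: drop X → no win
col 4: drop X → no win
col 5: drop X → no win
col 6: drop X → no win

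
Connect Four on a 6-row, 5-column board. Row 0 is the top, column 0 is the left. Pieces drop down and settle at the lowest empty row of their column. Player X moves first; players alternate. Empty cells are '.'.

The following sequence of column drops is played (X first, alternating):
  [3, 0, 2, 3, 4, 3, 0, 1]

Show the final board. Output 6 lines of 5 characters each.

Move 1: X drops in col 3, lands at row 5
Move 2: O drops in col 0, lands at row 5
Move 3: X drops in col 2, lands at row 5
Move 4: O drops in col 3, lands at row 4
Move 5: X drops in col 4, lands at row 5
Move 6: O drops in col 3, lands at row 3
Move 7: X drops in col 0, lands at row 4
Move 8: O drops in col 1, lands at row 5

Answer: .....
.....
.....
...O.
X..O.
OOXXX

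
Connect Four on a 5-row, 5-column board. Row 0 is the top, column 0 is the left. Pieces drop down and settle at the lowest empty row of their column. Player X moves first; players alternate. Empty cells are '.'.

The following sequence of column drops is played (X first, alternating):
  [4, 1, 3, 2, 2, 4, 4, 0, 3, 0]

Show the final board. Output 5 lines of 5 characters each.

Answer: .....
.....
....X
O.XXO
OOOXX

Derivation:
Move 1: X drops in col 4, lands at row 4
Move 2: O drops in col 1, lands at row 4
Move 3: X drops in col 3, lands at row 4
Move 4: O drops in col 2, lands at row 4
Move 5: X drops in col 2, lands at row 3
Move 6: O drops in col 4, lands at row 3
Move 7: X drops in col 4, lands at row 2
Move 8: O drops in col 0, lands at row 4
Move 9: X drops in col 3, lands at row 3
Move 10: O drops in col 0, lands at row 3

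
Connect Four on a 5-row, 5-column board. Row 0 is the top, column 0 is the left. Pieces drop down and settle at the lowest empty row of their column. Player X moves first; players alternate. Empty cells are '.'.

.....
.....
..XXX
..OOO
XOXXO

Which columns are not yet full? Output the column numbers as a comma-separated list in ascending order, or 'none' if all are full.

col 0: top cell = '.' → open
col 1: top cell = '.' → open
col 2: top cell = '.' → open
col 3: top cell = '.' → open
col 4: top cell = '.' → open

Answer: 0,1,2,3,4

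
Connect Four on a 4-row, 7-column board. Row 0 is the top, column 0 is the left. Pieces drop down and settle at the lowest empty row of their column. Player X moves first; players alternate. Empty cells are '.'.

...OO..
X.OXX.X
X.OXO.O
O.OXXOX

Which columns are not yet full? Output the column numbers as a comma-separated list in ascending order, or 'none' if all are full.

col 0: top cell = '.' → open
col 1: top cell = '.' → open
col 2: top cell = '.' → open
col 3: top cell = 'O' → FULL
col 4: top cell = 'O' → FULL
col 5: top cell = '.' → open
col 6: top cell = '.' → open

Answer: 0,1,2,5,6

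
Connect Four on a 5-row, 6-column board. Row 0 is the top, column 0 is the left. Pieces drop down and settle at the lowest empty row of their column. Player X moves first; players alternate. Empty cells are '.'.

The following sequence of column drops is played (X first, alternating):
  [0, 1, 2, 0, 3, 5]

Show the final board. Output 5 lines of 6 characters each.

Answer: ......
......
......
O.....
XOXX.O

Derivation:
Move 1: X drops in col 0, lands at row 4
Move 2: O drops in col 1, lands at row 4
Move 3: X drops in col 2, lands at row 4
Move 4: O drops in col 0, lands at row 3
Move 5: X drops in col 3, lands at row 4
Move 6: O drops in col 5, lands at row 4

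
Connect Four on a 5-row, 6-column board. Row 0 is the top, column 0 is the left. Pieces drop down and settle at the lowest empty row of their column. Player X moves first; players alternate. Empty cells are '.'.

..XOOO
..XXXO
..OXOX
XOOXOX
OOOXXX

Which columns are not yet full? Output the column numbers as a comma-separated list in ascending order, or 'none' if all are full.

Answer: 0,1

Derivation:
col 0: top cell = '.' → open
col 1: top cell = '.' → open
col 2: top cell = 'X' → FULL
col 3: top cell = 'O' → FULL
col 4: top cell = 'O' → FULL
col 5: top cell = 'O' → FULL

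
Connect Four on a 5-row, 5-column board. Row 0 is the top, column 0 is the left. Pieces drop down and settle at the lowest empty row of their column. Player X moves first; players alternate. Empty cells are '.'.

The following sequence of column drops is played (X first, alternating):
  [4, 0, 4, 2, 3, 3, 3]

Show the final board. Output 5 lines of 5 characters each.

Move 1: X drops in col 4, lands at row 4
Move 2: O drops in col 0, lands at row 4
Move 3: X drops in col 4, lands at row 3
Move 4: O drops in col 2, lands at row 4
Move 5: X drops in col 3, lands at row 4
Move 6: O drops in col 3, lands at row 3
Move 7: X drops in col 3, lands at row 2

Answer: .....
.....
...X.
...OX
O.OXX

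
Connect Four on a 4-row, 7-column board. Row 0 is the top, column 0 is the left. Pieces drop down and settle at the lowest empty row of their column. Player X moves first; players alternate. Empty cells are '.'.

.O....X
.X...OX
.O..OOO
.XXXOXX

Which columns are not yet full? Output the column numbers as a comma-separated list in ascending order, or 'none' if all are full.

col 0: top cell = '.' → open
col 1: top cell = 'O' → FULL
col 2: top cell = '.' → open
col 3: top cell = '.' → open
col 4: top cell = '.' → open
col 5: top cell = '.' → open
col 6: top cell = 'X' → FULL

Answer: 0,2,3,4,5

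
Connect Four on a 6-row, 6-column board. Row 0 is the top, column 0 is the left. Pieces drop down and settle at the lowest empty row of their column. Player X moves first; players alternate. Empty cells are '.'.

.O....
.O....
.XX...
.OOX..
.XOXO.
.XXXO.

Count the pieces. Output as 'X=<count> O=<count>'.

X=8 O=7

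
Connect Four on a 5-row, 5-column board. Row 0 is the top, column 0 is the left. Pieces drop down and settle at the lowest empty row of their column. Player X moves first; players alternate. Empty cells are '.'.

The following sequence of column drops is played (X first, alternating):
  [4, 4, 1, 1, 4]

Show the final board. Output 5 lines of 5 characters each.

Answer: .....
.....
....X
.O..O
.X..X

Derivation:
Move 1: X drops in col 4, lands at row 4
Move 2: O drops in col 4, lands at row 3
Move 3: X drops in col 1, lands at row 4
Move 4: O drops in col 1, lands at row 3
Move 5: X drops in col 4, lands at row 2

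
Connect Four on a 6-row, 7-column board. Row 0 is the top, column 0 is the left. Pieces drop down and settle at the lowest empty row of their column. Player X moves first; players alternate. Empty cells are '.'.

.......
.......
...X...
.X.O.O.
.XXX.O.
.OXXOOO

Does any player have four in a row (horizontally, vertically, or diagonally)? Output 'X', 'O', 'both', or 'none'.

none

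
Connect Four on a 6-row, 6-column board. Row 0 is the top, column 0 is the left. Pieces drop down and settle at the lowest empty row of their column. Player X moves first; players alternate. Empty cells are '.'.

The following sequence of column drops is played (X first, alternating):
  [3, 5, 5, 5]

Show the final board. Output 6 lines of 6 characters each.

Answer: ......
......
......
.....O
.....X
...X.O

Derivation:
Move 1: X drops in col 3, lands at row 5
Move 2: O drops in col 5, lands at row 5
Move 3: X drops in col 5, lands at row 4
Move 4: O drops in col 5, lands at row 3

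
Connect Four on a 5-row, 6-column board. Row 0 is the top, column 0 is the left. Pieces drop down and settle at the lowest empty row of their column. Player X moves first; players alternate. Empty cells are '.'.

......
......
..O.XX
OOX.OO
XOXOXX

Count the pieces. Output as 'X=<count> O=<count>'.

X=7 O=7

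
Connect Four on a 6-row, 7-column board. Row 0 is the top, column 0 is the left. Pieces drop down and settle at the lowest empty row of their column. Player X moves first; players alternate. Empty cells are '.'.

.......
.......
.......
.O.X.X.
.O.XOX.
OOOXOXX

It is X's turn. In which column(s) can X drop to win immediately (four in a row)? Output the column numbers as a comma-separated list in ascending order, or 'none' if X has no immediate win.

Answer: 3,5

Derivation:
col 0: drop X → no win
col 1: drop X → no win
col 2: drop X → no win
col 3: drop X → WIN!
col 4: drop X → no win
col 5: drop X → WIN!
col 6: drop X → no win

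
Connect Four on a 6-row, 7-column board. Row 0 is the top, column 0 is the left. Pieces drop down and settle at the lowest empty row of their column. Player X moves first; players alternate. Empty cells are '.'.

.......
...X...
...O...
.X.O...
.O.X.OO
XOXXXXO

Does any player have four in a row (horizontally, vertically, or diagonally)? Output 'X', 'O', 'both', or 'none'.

X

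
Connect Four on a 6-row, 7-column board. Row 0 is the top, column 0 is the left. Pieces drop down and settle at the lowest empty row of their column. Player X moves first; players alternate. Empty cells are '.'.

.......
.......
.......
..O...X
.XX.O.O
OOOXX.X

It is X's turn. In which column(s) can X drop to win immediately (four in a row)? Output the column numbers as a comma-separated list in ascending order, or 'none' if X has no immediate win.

Answer: 5

Derivation:
col 0: drop X → no win
col 1: drop X → no win
col 2: drop X → no win
col 3: drop X → no win
col 4: drop X → no win
col 5: drop X → WIN!
col 6: drop X → no win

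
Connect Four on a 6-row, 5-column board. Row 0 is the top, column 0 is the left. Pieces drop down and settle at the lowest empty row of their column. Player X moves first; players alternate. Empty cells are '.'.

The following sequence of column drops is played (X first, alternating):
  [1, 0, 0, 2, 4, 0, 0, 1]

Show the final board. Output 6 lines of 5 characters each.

Move 1: X drops in col 1, lands at row 5
Move 2: O drops in col 0, lands at row 5
Move 3: X drops in col 0, lands at row 4
Move 4: O drops in col 2, lands at row 5
Move 5: X drops in col 4, lands at row 5
Move 6: O drops in col 0, lands at row 3
Move 7: X drops in col 0, lands at row 2
Move 8: O drops in col 1, lands at row 4

Answer: .....
.....
X....
O....
XO...
OXO.X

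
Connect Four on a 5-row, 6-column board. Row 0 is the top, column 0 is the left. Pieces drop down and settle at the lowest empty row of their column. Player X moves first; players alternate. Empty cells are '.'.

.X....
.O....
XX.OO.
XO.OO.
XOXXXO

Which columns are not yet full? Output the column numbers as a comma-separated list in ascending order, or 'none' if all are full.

Answer: 0,2,3,4,5

Derivation:
col 0: top cell = '.' → open
col 1: top cell = 'X' → FULL
col 2: top cell = '.' → open
col 3: top cell = '.' → open
col 4: top cell = '.' → open
col 5: top cell = '.' → open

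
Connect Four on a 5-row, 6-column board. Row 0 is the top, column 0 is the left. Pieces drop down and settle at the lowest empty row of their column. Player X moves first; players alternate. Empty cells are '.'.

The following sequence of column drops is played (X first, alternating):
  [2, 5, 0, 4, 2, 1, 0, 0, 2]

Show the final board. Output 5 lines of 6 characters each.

Move 1: X drops in col 2, lands at row 4
Move 2: O drops in col 5, lands at row 4
Move 3: X drops in col 0, lands at row 4
Move 4: O drops in col 4, lands at row 4
Move 5: X drops in col 2, lands at row 3
Move 6: O drops in col 1, lands at row 4
Move 7: X drops in col 0, lands at row 3
Move 8: O drops in col 0, lands at row 2
Move 9: X drops in col 2, lands at row 2

Answer: ......
......
O.X...
X.X...
XOX.OO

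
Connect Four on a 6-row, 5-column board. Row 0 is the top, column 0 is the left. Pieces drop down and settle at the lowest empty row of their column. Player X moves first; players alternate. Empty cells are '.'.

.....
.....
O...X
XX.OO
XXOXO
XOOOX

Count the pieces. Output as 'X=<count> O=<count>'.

X=8 O=8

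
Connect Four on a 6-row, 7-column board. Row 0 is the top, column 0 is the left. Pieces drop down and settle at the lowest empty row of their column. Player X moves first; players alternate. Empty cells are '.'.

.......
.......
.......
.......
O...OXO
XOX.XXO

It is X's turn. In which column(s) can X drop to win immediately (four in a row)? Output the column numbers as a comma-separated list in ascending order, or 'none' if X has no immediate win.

col 0: drop X → no win
col 1: drop X → no win
col 2: drop X → no win
col 3: drop X → WIN!
col 4: drop X → no win
col 5: drop X → no win
col 6: drop X → no win

Answer: 3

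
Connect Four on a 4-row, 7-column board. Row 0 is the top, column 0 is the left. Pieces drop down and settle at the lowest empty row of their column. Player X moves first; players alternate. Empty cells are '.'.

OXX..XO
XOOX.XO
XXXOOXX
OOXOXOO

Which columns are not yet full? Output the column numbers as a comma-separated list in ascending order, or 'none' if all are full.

Answer: 3,4

Derivation:
col 0: top cell = 'O' → FULL
col 1: top cell = 'X' → FULL
col 2: top cell = 'X' → FULL
col 3: top cell = '.' → open
col 4: top cell = '.' → open
col 5: top cell = 'X' → FULL
col 6: top cell = 'O' → FULL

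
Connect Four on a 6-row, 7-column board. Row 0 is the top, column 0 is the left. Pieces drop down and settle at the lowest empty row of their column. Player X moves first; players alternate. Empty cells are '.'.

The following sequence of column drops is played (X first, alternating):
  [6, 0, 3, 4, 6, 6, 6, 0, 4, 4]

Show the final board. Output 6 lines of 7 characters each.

Answer: .......
.......
......X
....O.O
O...X.X
O..XO.X

Derivation:
Move 1: X drops in col 6, lands at row 5
Move 2: O drops in col 0, lands at row 5
Move 3: X drops in col 3, lands at row 5
Move 4: O drops in col 4, lands at row 5
Move 5: X drops in col 6, lands at row 4
Move 6: O drops in col 6, lands at row 3
Move 7: X drops in col 6, lands at row 2
Move 8: O drops in col 0, lands at row 4
Move 9: X drops in col 4, lands at row 4
Move 10: O drops in col 4, lands at row 3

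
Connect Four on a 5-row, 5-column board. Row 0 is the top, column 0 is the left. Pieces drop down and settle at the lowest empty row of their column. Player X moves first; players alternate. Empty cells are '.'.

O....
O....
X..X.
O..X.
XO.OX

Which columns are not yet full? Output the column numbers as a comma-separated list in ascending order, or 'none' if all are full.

Answer: 1,2,3,4

Derivation:
col 0: top cell = 'O' → FULL
col 1: top cell = '.' → open
col 2: top cell = '.' → open
col 3: top cell = '.' → open
col 4: top cell = '.' → open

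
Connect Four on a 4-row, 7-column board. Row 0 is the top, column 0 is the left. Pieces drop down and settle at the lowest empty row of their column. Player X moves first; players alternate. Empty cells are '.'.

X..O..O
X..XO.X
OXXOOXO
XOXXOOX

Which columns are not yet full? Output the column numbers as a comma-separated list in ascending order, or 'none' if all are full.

Answer: 1,2,4,5

Derivation:
col 0: top cell = 'X' → FULL
col 1: top cell = '.' → open
col 2: top cell = '.' → open
col 3: top cell = 'O' → FULL
col 4: top cell = '.' → open
col 5: top cell = '.' → open
col 6: top cell = 'O' → FULL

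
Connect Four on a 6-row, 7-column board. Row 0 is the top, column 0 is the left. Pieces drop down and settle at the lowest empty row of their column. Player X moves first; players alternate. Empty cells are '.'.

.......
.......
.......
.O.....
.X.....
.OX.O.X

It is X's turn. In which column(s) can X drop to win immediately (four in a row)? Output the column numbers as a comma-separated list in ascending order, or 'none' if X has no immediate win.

Answer: none

Derivation:
col 0: drop X → no win
col 1: drop X → no win
col 2: drop X → no win
col 3: drop X → no win
col 4: drop X → no win
col 5: drop X → no win
col 6: drop X → no win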